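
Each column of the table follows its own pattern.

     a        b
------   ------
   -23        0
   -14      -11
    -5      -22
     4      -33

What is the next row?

13  -44

Column a: +9 each step, so -23, -14, -5, 4 → 13.
Column b: −11 each step; 0, -11, -22, -33 → -44.
Putting it together: 13  -44.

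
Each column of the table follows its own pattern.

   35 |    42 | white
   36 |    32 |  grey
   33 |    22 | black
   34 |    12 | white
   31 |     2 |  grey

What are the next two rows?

32  -8  black; 29  -18  white

First component: alternating steps +1, −3, +1, −3, …; 35, 36, 33, 34, 31 → 32 → 29.
Second component goes 42, 32, 22, 12, 2 → -8 → -18 (−10 each step).
For the shade, repeats white → grey → black: white, grey, black, white, grey → black → white.
So the next two rows are 32  -8  black and 29  -18  white.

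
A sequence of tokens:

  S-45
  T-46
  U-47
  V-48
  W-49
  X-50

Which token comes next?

Y-51

Letter: letters move forward 1 place in the alphabet; S, T, U, V, W, X → Y.
Second component goes 45, 46, 47, 48, 49, 50 → 51 (+1 each step).
So the next token is Y-51.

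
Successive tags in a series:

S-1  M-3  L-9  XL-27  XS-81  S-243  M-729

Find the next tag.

Size: repeats S → M → L → XL → XS; S, M, L, XL, XS, S, M → L.
Second component — ×3 each step: 1, 3, 9, 27, 81, 243, 729 → 2187.
Putting it together: L-2187.

L-2187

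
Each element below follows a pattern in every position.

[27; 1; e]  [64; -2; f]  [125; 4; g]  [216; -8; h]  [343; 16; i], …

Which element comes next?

First slot: perfect cubes: 3³, 4³, 5³, …; 27, 64, 125, 216, 343 → 512.
Second slot — ×(-2) each step: 1, -2, 4, -8, 16 → -32.
Letter: e, f, g, h, i → j (letters move forward 1 place in the alphabet).
So the next element is [512; -32; j].

[512; -32; j]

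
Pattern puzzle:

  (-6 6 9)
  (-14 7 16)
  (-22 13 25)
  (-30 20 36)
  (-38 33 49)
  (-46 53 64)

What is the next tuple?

(-54 86 81)

First coordinate: -6, -14, -22, -30, -38, -46 → -54 (−8 each step).
Second coordinate: each term is the sum of the two before it; 6, 7, 13, 20, 33, 53 → 86.
Third coordinate — perfect squares: 3², 4², 5², …: 9, 16, 25, 36, 49, 64 → 81.
Putting it together: (-54 86 81).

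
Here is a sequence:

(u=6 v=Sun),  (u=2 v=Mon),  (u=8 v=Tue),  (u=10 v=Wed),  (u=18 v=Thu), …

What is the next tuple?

(u=28 v=Fri)

U: 6, 2, 8, 10, 18 → 28 (each term is the sum of the two before it).
V: runs through the weekdays Mon→Sun, so Sun, Mon, Tue, Wed, Thu → Fri.
Putting it together: (u=28 v=Fri).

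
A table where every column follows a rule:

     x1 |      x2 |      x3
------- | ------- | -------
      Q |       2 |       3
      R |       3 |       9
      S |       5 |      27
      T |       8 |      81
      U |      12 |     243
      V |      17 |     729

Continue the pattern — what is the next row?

Column x1 goes Q, R, S, T, U, V → W (letters move forward 1 place in the alphabet).
Column x2 goes 2, 3, 5, 8, 12, 17 → 23 (differences are 1, 2, 3, … (increasing by 1 each time)).
Column x3: 3, 9, 27, 81, 243, 729 → 2187 (×3 each step).
So the next row is W  23  2187.

W  23  2187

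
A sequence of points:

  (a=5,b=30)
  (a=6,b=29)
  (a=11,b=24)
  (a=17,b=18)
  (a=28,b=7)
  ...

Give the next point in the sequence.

A: each term is the sum of the two before it; 5, 6, 11, 17, 28 → 45.
B — together with the a always sums to 35: 30, 29, 24, 18, 7 → -10.
Putting it together: (a=45,b=-10).

(a=45,b=-10)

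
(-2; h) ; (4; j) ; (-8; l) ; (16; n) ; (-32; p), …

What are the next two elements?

First part goes -2, 4, -8, 16, -32 → 64 → -128 (×(-2) each step).
Letter: h, j, l, n, p → r → t (letters move forward 2 places in the alphabet).
So the next two elements are (64; r) and (-128; t).

(64; r), (-128; t)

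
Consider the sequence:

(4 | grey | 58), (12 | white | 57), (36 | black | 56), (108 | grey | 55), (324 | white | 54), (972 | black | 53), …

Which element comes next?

(2916 | grey | 52)

First entry: ×3 each step; 4, 12, 36, 108, 324, 972 → 2916.
Shade: repeats grey → white → black, so grey, white, black, grey, white, black → grey.
For the third entry, −1 each step: 58, 57, 56, 55, 54, 53 → 52.
So the next element is (2916 | grey | 52).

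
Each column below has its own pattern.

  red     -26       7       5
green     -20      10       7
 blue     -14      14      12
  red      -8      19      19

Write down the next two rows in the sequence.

green  -2  25  31; blue  4  32  50

Colour goes red, green, blue, red → green → blue (repeats red → green → blue).
Second component — +6 each step: -26, -20, -14, -8 → -2 → 4.
Third component — differences are 3, 4, 5, … (increasing by 1 each time): 7, 10, 14, 19 → 25 → 32.
Fourth component: each term is the sum of the two before it; 5, 7, 12, 19 → 31 → 50.
So the next two rows are green  -2  25  31 and blue  4  32  50.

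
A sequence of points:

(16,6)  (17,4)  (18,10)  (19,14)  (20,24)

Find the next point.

(21,38)

First part — +1 each step: 16, 17, 18, 19, 20 → 21.
Second part goes 6, 4, 10, 14, 24 → 38 (each term is the sum of the two before it).
Putting it together: (21,38).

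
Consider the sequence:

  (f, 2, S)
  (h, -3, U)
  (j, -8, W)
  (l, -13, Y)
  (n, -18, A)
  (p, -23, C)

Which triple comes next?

First letter: letters move forward 2 places in the alphabet, so f, h, j, l, n, p → r.
Second component: −5 each step; 2, -3, -8, -13, -18, -23 → -28.
Second letter goes S, U, W, Y, A, C → E (letters move forward 2 places in the alphabet, wrapping Z→A).
Combining the parts gives (r, -28, E).

(r, -28, E)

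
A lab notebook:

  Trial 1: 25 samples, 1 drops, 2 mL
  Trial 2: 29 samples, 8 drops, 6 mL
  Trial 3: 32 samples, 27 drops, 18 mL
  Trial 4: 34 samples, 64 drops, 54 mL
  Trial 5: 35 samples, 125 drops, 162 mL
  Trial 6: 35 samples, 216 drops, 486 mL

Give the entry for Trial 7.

Samples: differences are 4, 3, 2, … (decreasing by 1 each time), so 25, 29, 32, 34, 35, 35 → 34.
Drops: 1, 8, 27, 64, 125, 216 → 343 (perfect cubes: 1³, 2³, 3³, …).
ML: 2, 6, 18, 54, 162, 486 → 1458 (×3 each step).
Putting it together: 34 samples, 343 drops, 1458 mL.

34 samples, 343 drops, 1458 mL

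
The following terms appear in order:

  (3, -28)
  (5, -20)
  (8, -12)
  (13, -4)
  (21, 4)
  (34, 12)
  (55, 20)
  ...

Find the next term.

(89, 28)

First entry goes 3, 5, 8, 13, 21, 34, 55 → 89 (each term is the sum of the two before it).
Second entry: +8 each step, so -28, -20, -12, -4, 4, 12, 20 → 28.
Putting it together: (89, 28).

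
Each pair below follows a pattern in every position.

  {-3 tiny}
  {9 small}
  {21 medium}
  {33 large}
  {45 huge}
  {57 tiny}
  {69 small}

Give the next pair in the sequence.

{81 medium}

First component: +12 each step, so -3, 9, 21, 33, 45, 57, 69 → 81.
Size: repeats tiny → small → medium → large → huge, so tiny, small, medium, large, huge, tiny, small → medium.
Putting it together: {81 medium}.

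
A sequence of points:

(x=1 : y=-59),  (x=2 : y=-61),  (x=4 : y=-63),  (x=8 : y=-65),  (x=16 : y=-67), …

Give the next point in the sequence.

(x=32 : y=-69)

X: ×2 each step; 1, 2, 4, 8, 16 → 32.
Y — −2 each step: -59, -61, -63, -65, -67 → -69.
Combining the parts gives (x=32 : y=-69).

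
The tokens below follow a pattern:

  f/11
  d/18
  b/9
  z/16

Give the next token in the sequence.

Letter goes f, d, b, z → x (letters move back 2 places in the alphabet, wrapping A→Z).
Second component — alternating steps +7, −9, +7, −9, …: 11, 18, 9, 16 → 7.
So the next token is x/7.

x/7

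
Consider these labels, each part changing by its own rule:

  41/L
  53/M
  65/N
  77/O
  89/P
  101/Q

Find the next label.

113/R

For the first component, +12 each step: 41, 53, 65, 77, 89, 101 → 113.
Letter: L, M, N, O, P, Q → R (letters move forward 1 place in the alphabet).
Combining the parts gives 113/R.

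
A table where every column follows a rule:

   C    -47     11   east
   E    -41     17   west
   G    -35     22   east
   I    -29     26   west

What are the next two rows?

K  -23  29  east; M  -17  31  west

For the letter, letters move forward 2 places in the alphabet: C, E, G, I → K → M.
Second component: +6 each step; -47, -41, -35, -29 → -23 → -17.
Third component — differences are 6, 5, 4, … (decreasing by 1 each time): 11, 17, 22, 26 → 29 → 31.
For the direction, alternates east ↔ west: east, west, east, west → east → west.
Putting the parts together: K  -23  29  east and then M  -17  31  west.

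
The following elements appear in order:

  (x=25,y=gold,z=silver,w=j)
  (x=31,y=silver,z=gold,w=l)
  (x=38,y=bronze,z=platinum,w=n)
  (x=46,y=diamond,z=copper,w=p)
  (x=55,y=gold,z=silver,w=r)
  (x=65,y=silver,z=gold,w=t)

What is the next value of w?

W: letters move forward 2 places in the alphabet, so j, l, n, p, r, t → v.

v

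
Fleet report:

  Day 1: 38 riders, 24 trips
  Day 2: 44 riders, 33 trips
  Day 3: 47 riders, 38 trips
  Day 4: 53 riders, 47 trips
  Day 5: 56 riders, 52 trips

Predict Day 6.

62 riders, 61 trips

Riders: alternating steps +6, +3, +6, +3, …, so 38, 44, 47, 53, 56 → 62.
For the trips, alternating steps +9, +5, +9, +5, …: 24, 33, 38, 47, 52 → 61.
Putting it together: 62 riders, 61 trips.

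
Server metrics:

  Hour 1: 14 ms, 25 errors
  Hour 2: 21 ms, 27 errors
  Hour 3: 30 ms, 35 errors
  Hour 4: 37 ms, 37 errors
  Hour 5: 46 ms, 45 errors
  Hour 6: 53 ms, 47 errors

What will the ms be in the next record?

Ms goes 14, 21, 30, 37, 46, 53 → 62 (alternating steps +7, +9, +7, +9, …).

62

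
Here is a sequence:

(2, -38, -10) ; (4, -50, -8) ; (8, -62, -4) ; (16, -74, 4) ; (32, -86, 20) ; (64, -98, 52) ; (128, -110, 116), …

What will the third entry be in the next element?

First entry: ×2 each step, so 2, 4, 8, 16, 32, 64, 128 → 256.
Third entry: -10, -8, -4, 4, 20, 52, 116 → 244 (always 12 less than the first entry).

244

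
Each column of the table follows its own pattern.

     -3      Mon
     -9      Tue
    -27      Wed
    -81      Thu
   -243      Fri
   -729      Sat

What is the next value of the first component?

First component: ×3 each step, so -3, -9, -27, -81, -243, -729 → -2187.

-2187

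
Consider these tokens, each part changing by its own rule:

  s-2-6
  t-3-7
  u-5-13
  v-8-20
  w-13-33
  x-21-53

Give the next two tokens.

Letter: letters move forward 1 place in the alphabet; s, t, u, v, w, x → y → z.
Second component: each term is the sum of the two before it, so 2, 3, 5, 8, 13, 21 → 34 → 55.
Third component goes 6, 7, 13, 20, 33, 53 → 86 → 139 (each term is the sum of the two before it).
Putting the parts together: y-34-86 and then z-55-139.

y-34-86, z-55-139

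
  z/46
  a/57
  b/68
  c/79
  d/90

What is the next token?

Letter: z, a, b, c, d → e (letters move forward 1 place in the alphabet, wrapping Z→A).
Second component: +11 each step; 46, 57, 68, 79, 90 → 101.
So the next token is e/101.

e/101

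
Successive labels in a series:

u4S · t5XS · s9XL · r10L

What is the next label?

Letter: letters move back 1 place in the alphabet, so u, t, s, r → q.
Second component: alternating steps +1, +4, +1, +4, …; 4, 5, 9, 10 → 14.
Size goes S, XS, XL, L → M (runs backward through clothing sizes XS→XL).
So the next label is q14M.

q14M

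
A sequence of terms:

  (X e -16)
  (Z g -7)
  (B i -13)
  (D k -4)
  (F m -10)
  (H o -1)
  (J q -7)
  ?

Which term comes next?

(L s 2)

First letter goes X, Z, B, D, F, H, J → L (letters move forward 2 places in the alphabet, wrapping Z→A).
For the second letter, letters move forward 2 places in the alphabet: e, g, i, k, m, o, q → s.
Third coordinate — alternating steps +9, −6, +9, −6, …: -16, -7, -13, -4, -10, -1, -7 → 2.
So the next term is (L s 2).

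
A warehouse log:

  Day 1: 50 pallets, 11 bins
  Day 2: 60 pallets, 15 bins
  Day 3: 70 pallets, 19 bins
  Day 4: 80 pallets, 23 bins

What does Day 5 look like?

Pallets — +10 each step: 50, 60, 70, 80 → 90.
Bins — +4 each step: 11, 15, 19, 23 → 27.
Putting it together: 90 pallets, 27 bins.

90 pallets, 27 bins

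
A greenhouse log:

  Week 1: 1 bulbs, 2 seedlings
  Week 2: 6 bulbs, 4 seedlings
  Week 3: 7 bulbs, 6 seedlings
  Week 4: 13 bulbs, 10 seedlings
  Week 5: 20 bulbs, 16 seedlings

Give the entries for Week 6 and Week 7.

Bulbs goes 1, 6, 7, 13, 20 → 33 → 53 (each term is the sum of the two before it).
For the seedlings, each term is the sum of the two before it: 2, 4, 6, 10, 16 → 26 → 42.
So the next two lines are 33 bulbs, 26 seedlings and 53 bulbs, 42 seedlings.

33 bulbs, 26 seedlings; 53 bulbs, 42 seedlings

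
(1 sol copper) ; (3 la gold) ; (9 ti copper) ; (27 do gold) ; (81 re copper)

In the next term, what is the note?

First part: ×3 each step; 1, 3, 9, 27, 81 → 243.
Note — runs through the solfège scale do→ti: sol, la, ti, do, re → mi.
Metal — alternates copper ↔ gold: copper, gold, copper, gold, copper → gold.

mi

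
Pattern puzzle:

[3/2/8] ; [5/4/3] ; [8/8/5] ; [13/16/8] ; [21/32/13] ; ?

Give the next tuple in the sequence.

First component goes 3, 5, 8, 13, 21 → 34 (each term is the sum of the two before it).
Second component goes 2, 4, 8, 16, 32 → 64 (×2 each step).
Third component: always the previous value of the first component; 8, 3, 5, 8, 13 → 21.
So the next tuple is [34/64/21].

[34/64/21]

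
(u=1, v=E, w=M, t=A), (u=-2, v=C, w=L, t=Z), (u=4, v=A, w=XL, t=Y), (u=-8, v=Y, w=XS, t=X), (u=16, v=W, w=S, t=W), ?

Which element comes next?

(u=-32, v=U, w=M, t=V)

U: ×(-2) each step, so 1, -2, 4, -8, 16 → -32.
V: E, C, A, Y, W → U (letters move back 2 places in the alphabet, wrapping A→Z).
W: runs through clothing sizes XS→XL; M, L, XL, XS, S → M.
T: letters move back 1 place in the alphabet, wrapping A→Z, so A, Z, Y, X, W → V.
So the next element is (u=-32, v=U, w=M, t=V).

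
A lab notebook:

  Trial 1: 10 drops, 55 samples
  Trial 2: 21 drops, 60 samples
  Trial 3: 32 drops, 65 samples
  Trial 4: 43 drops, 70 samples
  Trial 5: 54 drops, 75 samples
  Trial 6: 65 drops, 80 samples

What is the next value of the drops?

For the drops, +11 each step: 10, 21, 32, 43, 54, 65 → 76.

76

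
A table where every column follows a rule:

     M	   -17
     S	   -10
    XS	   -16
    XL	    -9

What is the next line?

Size: runs backward through clothing sizes XS→XL, so M, S, XS, XL → L.
Second component goes -17, -10, -16, -9 → -15 (alternating steps +7, −6, +7, −6, …).
Putting it together: L  -15.

L  -15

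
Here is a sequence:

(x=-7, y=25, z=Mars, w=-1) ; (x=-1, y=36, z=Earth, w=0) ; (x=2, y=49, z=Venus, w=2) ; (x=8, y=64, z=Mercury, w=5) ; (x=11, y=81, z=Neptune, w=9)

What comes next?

(x=17, y=100, z=Uranus, w=14)

X: alternating steps +6, +3, +6, +3, …, so -7, -1, 2, 8, 11 → 17.
Y: perfect squares: 5², 6², 7², …, so 25, 36, 49, 64, 81 → 100.
Z: Mars, Earth, Venus, Mercury, Neptune → Uranus (runs backward through the planets Mercury→Neptune).
W — differences are 1, 2, 3, … (increasing by 1 each time): -1, 0, 2, 5, 9 → 14.
Combining the parts gives (x=17, y=100, z=Uranus, w=14).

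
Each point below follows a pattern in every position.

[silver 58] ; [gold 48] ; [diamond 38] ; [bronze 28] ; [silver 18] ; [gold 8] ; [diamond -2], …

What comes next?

Rank: repeats silver → gold → diamond → bronze; silver, gold, diamond, bronze, silver, gold, diamond → bronze.
Second part: 58, 48, 38, 28, 18, 8, -2 → -12 (−10 each step).
Putting it together: [bronze -12].

[bronze -12]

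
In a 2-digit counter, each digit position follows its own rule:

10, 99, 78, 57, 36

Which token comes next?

First digit: −2 each step, mod 10, so 1, 9, 7, 5, 3 → 1.
Second digit: −1 each step, mod 10, so 0, 9, 8, 7, 6 → 5.
Combining the parts gives 15.

15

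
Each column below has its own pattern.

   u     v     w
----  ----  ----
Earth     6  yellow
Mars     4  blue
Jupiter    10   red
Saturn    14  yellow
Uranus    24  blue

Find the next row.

Neptune  38  red

Column u: runs through the planets Mercury→Neptune, so Earth, Mars, Jupiter, Saturn, Uranus → Neptune.
Column v goes 6, 4, 10, 14, 24 → 38 (each term is the sum of the two before it).
Column w: repeats yellow → blue → red; yellow, blue, red, yellow, blue → red.
Putting it together: Neptune  38  red.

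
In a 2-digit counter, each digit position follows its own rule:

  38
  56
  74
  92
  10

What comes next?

38

First digit — +2 each step, mod 10: 3, 5, 7, 9, 1 → 3.
For the second digit, −2 each step, mod 10: 8, 6, 4, 2, 0 → 8.
Combining the parts gives 38.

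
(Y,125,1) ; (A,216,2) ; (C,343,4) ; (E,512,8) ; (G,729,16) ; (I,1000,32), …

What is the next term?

For the letter, letters move forward 2 places in the alphabet, wrapping Z→A: Y, A, C, E, G, I → K.
For the second component, perfect cubes: 5³, 6³, 7³, …: 125, 216, 343, 512, 729, 1000 → 1331.
Third component: ×2 each step; 1, 2, 4, 8, 16, 32 → 64.
Putting it together: (K,1331,64).

(K,1331,64)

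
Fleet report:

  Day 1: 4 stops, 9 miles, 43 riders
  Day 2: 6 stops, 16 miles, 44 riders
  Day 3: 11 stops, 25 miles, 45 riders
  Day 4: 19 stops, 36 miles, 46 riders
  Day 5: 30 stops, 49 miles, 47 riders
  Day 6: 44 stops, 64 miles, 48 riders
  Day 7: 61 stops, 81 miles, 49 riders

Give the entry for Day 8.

81 stops, 100 miles, 50 riders

For the stops, differences are 2, 5, 8, … (increasing by 3 each time): 4, 6, 11, 19, 30, 44, 61 → 81.
Miles: perfect squares: 3², 4², 5², …; 9, 16, 25, 36, 49, 64, 81 → 100.
For the riders, +1 each step: 43, 44, 45, 46, 47, 48, 49 → 50.
Putting it together: 81 stops, 100 miles, 50 riders.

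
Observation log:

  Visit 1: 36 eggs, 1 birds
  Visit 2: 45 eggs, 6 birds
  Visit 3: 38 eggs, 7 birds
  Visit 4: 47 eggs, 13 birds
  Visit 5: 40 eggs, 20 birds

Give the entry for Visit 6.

For the eggs, alternating steps +9, −7, +9, −7, …: 36, 45, 38, 47, 40 → 49.
Birds: each term is the sum of the two before it; 1, 6, 7, 13, 20 → 33.
Putting it together: 49 eggs, 33 birds.

49 eggs, 33 birds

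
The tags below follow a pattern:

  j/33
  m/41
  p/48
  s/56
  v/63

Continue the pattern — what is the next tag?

y/71

For the letter, letters move forward 3 places in the alphabet: j, m, p, s, v → y.
For the second component, alternating steps +8, +7, +8, +7, …: 33, 41, 48, 56, 63 → 71.
Combining the parts gives y/71.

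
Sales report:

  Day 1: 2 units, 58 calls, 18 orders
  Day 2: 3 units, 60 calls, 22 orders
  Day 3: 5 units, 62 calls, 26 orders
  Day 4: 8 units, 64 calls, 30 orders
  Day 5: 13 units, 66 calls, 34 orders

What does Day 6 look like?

21 units, 68 calls, 38 orders

For the units, each term is the sum of the two before it: 2, 3, 5, 8, 13 → 21.
Calls — +2 each step: 58, 60, 62, 64, 66 → 68.
For the orders, +4 each step: 18, 22, 26, 30, 34 → 38.
So the next line is 21 units, 68 calls, 38 orders.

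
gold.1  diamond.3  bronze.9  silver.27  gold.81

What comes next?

diamond.243

Rank: gold, diamond, bronze, silver, gold → diamond (repeats gold → diamond → bronze → silver).
For the second component, ×3 each step: 1, 3, 9, 27, 81 → 243.
So the next token is diamond.243.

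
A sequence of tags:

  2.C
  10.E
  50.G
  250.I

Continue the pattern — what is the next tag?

First component: 2, 10, 50, 250 → 1250 (×5 each step).
Letter goes C, E, G, I → K (letters move forward 2 places in the alphabet).
Putting it together: 1250.K.

1250.K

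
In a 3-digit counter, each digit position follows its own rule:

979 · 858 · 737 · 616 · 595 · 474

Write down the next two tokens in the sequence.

First digit: −1 each step, mod 10; 9, 8, 7, 6, 5, 4 → 3 → 2.
For the second digit, −2 each step, mod 10: 7, 5, 3, 1, 9, 7 → 5 → 3.
Third digit: −1 each step, mod 10; 9, 8, 7, 6, 5, 4 → 3 → 2.
Putting the parts together: 353 and then 232.

353 then 232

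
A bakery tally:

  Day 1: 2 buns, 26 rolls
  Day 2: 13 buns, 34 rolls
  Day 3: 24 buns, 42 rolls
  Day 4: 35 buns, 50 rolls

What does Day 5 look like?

46 buns, 58 rolls

Buns: +11 each step, so 2, 13, 24, 35 → 46.
Rolls: +8 each step; 26, 34, 42, 50 → 58.
So the next record is 46 buns, 58 rolls.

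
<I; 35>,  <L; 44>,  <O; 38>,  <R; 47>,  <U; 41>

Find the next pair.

Letter: letters move forward 3 places in the alphabet, so I, L, O, R, U → X.
Second value goes 35, 44, 38, 47, 41 → 50 (alternating steps +9, −6, +9, −6, …).
Combining the parts gives <X; 50>.

<X; 50>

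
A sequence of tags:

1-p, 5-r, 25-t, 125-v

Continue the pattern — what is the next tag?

625-x

First component goes 1, 5, 25, 125 → 625 (×5 each step).
Letter goes p, r, t, v → x (letters move forward 2 places in the alphabet).
Putting it together: 625-x.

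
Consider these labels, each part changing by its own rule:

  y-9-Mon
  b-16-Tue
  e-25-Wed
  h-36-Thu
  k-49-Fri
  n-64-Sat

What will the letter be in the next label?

For the letter, letters move forward 3 places in the alphabet, wrapping Z→A: y, b, e, h, k, n → q.
Second component: 9, 16, 25, 36, 49, 64 → 81 (perfect squares: 3², 4², 5², …).
Day: Mon, Tue, Wed, Thu, Fri, Sat → Sun (runs through the weekdays Mon→Sun).

q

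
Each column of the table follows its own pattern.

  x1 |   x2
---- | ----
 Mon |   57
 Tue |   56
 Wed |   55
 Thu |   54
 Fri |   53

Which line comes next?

Sat  52

Column x1 goes Mon, Tue, Wed, Thu, Fri → Sat (runs through the weekdays Mon→Sun).
Column x2 — −1 each step: 57, 56, 55, 54, 53 → 52.
So the next line is Sat  52.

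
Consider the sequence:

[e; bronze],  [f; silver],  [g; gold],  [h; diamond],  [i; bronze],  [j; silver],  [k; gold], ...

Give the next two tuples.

[l; diamond], [m; bronze]

Letter — letters move forward 1 place in the alphabet: e, f, g, h, i, j, k → l → m.
Rank: repeats bronze → silver → gold → diamond, so bronze, silver, gold, diamond, bronze, silver, gold → diamond → bronze.
Putting the parts together: [l; diamond] and then [m; bronze].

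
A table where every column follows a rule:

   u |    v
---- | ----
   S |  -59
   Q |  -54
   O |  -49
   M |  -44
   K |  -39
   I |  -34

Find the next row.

G  -29

Column u: letters move back 2 places in the alphabet; S, Q, O, M, K, I → G.
Column v — +5 each step: -59, -54, -49, -44, -39, -34 → -29.
Putting it together: G  -29.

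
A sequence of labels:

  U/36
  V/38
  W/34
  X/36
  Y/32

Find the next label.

Letter — letters move forward 1 place in the alphabet: U, V, W, X, Y → Z.
For the second component, alternating steps +2, −4, +2, −4, …: 36, 38, 34, 36, 32 → 34.
So the next label is Z/34.

Z/34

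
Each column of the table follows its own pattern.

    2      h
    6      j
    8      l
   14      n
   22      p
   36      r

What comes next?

58  t

First component goes 2, 6, 8, 14, 22, 36 → 58 (each term is the sum of the two before it).
Letter: h, j, l, n, p, r → t (letters move forward 2 places in the alphabet).
So the next line is 58  t.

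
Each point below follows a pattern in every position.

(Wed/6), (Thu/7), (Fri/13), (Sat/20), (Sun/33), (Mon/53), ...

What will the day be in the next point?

Tue

Day: Wed, Thu, Fri, Sat, Sun, Mon → Tue (runs through the weekdays Mon→Sun).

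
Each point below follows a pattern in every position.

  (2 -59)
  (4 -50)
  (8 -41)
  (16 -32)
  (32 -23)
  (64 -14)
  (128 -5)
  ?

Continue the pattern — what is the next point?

For the first component, ×2 each step: 2, 4, 8, 16, 32, 64, 128 → 256.
Second component: +9 each step, so -59, -50, -41, -32, -23, -14, -5 → 4.
Combining the parts gives (256 4).

(256 4)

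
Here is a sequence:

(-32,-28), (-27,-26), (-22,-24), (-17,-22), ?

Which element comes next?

(-12,-20)

First entry: -32, -27, -22, -17 → -12 (+5 each step).
Second entry goes -28, -26, -24, -22 → -20 (+2 each step).
Combining the parts gives (-12,-20).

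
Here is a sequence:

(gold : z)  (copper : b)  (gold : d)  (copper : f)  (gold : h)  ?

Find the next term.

Metal goes gold, copper, gold, copper, gold → copper (alternates gold ↔ copper).
Letter — letters move forward 2 places in the alphabet, wrapping Z→A: z, b, d, f, h → j.
So the next term is (copper : j).

(copper : j)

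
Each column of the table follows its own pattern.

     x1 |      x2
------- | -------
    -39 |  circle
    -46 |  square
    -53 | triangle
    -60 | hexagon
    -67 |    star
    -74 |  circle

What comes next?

-81  square

Column x1: -39, -46, -53, -60, -67, -74 → -81 (−7 each step).
Column x2: repeats circle → square → triangle → hexagon → star; circle, square, triangle, hexagon, star, circle → square.
So the next line is -81  square.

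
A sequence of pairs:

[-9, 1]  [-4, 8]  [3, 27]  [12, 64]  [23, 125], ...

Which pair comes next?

First slot: differences are 5, 7, 9, … (increasing by 2 each time), so -9, -4, 3, 12, 23 → 36.
Second slot: perfect cubes: 1³, 2³, 3³, …; 1, 8, 27, 64, 125 → 216.
So the next pair is [36, 216].

[36, 216]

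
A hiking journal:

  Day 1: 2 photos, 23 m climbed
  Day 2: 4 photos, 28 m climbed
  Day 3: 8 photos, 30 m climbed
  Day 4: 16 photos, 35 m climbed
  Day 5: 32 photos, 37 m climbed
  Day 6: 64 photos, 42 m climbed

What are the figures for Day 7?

128 photos, 44 m climbed

Photos: ×2 each step, so 2, 4, 8, 16, 32, 64 → 128.
M climbed goes 23, 28, 30, 35, 37, 42 → 44 (alternating steps +5, +2, +5, +2, …).
Combining the parts gives 128 photos, 44 m climbed.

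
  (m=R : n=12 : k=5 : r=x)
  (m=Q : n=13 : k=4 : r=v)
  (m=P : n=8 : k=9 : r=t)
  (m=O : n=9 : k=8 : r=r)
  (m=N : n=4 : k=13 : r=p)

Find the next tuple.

(m=M : n=5 : k=12 : r=n)

M: letters move back 1 place in the alphabet; R, Q, P, O, N → M.
N goes 12, 13, 8, 9, 4 → 5 (alternating steps +1, −5, +1, −5, …).
K: 5, 4, 9, 8, 13 → 12 (together with the n always sums to 17).
R — letters move back 2 places in the alphabet: x, v, t, r, p → n.
So the next tuple is (m=M : n=5 : k=12 : r=n).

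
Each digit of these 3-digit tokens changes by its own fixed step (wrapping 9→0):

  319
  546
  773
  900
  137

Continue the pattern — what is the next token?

364

For the first digit, +2 each step, mod 10: 3, 5, 7, 9, 1 → 3.
Second digit: +3 each step, mod 10; 1, 4, 7, 0, 3 → 6.
Third digit — −3 each step, mod 10: 9, 6, 3, 0, 7 → 4.
Putting it together: 364.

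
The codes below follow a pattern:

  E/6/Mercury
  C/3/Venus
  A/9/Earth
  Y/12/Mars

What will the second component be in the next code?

For the second component, each term is the sum of the two before it: 6, 3, 9, 12 → 21.

21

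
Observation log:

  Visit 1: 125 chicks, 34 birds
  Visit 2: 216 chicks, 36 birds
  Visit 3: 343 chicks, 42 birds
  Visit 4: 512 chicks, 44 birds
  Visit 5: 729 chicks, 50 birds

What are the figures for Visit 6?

1000 chicks, 52 birds

Chicks: 125, 216, 343, 512, 729 → 1000 (perfect cubes: 5³, 6³, 7³, …).
Birds: 34, 36, 42, 44, 50 → 52 (alternating steps +2, +6, +2, +6, …).
So the next line is 1000 chicks, 52 birds.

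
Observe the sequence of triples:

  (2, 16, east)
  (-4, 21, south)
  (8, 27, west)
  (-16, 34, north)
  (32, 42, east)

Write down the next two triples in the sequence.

(-64, 51, south), (128, 61, west)

First entry — ×(-2) each step: 2, -4, 8, -16, 32 → -64 → 128.
Second entry — differences are 5, 6, 7, … (increasing by 1 each time): 16, 21, 27, 34, 42 → 51 → 61.
Direction: repeats east → south → west → north, so east, south, west, north, east → south → west.
So the next two triples are (-64, 51, south) and (128, 61, west).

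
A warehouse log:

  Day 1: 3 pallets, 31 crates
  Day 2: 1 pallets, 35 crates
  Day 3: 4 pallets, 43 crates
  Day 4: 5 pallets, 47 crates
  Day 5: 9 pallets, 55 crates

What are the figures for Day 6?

Pallets — each term is the sum of the two before it: 3, 1, 4, 5, 9 → 14.
Crates: 31, 35, 43, 47, 55 → 59 (alternating steps +4, +8, +4, +8, …).
Putting it together: 14 pallets, 59 crates.

14 pallets, 59 crates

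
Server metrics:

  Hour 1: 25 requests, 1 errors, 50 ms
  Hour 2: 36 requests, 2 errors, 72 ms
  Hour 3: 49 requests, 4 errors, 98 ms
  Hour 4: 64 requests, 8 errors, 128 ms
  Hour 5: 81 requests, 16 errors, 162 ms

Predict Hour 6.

Requests goes 25, 36, 49, 64, 81 → 100 (perfect squares: 5², 6², 7², …).
Errors goes 1, 2, 4, 8, 16 → 32 (×2 each step).
Ms — always 2 × the requests: 50, 72, 98, 128, 162 → 200.
Combining the parts gives 100 requests, 32 errors, 200 ms.

100 requests, 32 errors, 200 ms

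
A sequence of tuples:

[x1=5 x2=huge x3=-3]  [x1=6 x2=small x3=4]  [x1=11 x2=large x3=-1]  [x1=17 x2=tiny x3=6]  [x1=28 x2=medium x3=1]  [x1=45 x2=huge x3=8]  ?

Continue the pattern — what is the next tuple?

[x1=73 x2=small x3=3]

For the x1, each term is the sum of the two before it: 5, 6, 11, 17, 28, 45 → 73.
X2: repeats huge → small → large → tiny → medium, so huge, small, large, tiny, medium, huge → small.
X3 goes -3, 4, -1, 6, 1, 8 → 3 (alternating steps +7, −5, +7, −5, …).
So the next tuple is [x1=73 x2=small x3=3].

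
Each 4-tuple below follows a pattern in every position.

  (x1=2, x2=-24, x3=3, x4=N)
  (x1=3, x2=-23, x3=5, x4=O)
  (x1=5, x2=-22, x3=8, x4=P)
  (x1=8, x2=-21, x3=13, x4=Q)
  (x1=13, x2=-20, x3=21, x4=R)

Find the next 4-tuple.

X1 goes 2, 3, 5, 8, 13 → 21 (each term is the sum of the two before it).
X2: +1 each step, so -24, -23, -22, -21, -20 → -19.
X3 — each term is the sum of the two before it: 3, 5, 8, 13, 21 → 34.
For the x4, letters move forward 1 place in the alphabet: N, O, P, Q, R → S.
Combining the parts gives (x1=21, x2=-19, x3=34, x4=S).

(x1=21, x2=-19, x3=34, x4=S)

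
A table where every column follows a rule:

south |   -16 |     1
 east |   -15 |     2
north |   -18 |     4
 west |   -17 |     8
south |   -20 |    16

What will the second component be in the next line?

Direction: south, east, north, west, south → east (repeats south → east → north → west).
Second component — alternating steps +1, −3, +1, −3, …: -16, -15, -18, -17, -20 → -19.
Third component: ×2 each step; 1, 2, 4, 8, 16 → 32.

-19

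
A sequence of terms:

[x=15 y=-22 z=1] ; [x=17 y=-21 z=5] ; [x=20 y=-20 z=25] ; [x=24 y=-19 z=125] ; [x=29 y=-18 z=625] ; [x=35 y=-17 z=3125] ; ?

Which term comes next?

[x=42 y=-16 z=15625]

X goes 15, 17, 20, 24, 29, 35 → 42 (differences are 2, 3, 4, … (increasing by 1 each time)).
For the y, +1 each step: -22, -21, -20, -19, -18, -17 → -16.
For the z, ×5 each step: 1, 5, 25, 125, 625, 3125 → 15625.
So the next term is [x=42 y=-16 z=15625].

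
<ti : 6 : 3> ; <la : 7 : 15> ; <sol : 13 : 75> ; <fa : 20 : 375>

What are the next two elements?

<mi : 33 : 1875>, <re : 53 : 9375>

Note: runs backward through the solfège scale do→ti; ti, la, sol, fa → mi → re.
For the second entry, each term is the sum of the two before it: 6, 7, 13, 20 → 33 → 53.
Third entry — ×5 each step: 3, 15, 75, 375 → 1875 → 9375.
Putting the parts together: <mi : 33 : 1875> and then <re : 53 : 9375>.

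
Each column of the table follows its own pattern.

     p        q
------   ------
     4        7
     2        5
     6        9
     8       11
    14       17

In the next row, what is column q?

Column p — each term is the sum of the two before it: 4, 2, 6, 8, 14 → 22.
Column q: always 3 more than the column p, so 7, 5, 9, 11, 17 → 25.

25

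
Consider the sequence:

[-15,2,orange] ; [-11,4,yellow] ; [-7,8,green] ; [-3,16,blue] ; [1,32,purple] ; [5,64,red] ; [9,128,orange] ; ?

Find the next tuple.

[13,256,yellow]

First entry: -15, -11, -7, -3, 1, 5, 9 → 13 (+4 each step).
For the second entry, ×2 each step: 2, 4, 8, 16, 32, 64, 128 → 256.
Colour: repeats orange → yellow → green → blue → purple → red, so orange, yellow, green, blue, purple, red, orange → yellow.
So the next tuple is [13,256,yellow].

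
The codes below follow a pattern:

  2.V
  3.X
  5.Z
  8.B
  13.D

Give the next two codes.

21.F then 34.H

First component: each term is the sum of the two before it, so 2, 3, 5, 8, 13 → 21 → 34.
Letter goes V, X, Z, B, D → F → H (letters move forward 2 places in the alphabet, wrapping Z→A).
Putting the parts together: 21.F and then 34.H.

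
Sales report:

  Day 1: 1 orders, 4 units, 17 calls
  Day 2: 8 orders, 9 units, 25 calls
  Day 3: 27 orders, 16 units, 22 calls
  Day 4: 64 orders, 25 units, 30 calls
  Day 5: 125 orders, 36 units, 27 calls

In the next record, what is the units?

49

Units: 4, 9, 16, 25, 36 → 49 (perfect squares: 2², 3², 4², …).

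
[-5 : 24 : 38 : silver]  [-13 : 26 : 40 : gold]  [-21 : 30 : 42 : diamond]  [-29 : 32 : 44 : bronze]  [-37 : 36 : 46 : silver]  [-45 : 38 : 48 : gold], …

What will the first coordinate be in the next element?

First coordinate goes -5, -13, -21, -29, -37, -45 → -53 (−8 each step).
Second coordinate goes 24, 26, 30, 32, 36, 38 → 42 (alternating steps +2, +4, +2, +4, …).
Third coordinate: 38, 40, 42, 44, 46, 48 → 50 (+2 each step).
Rank: silver, gold, diamond, bronze, silver, gold → diamond (repeats silver → gold → diamond → bronze).

-53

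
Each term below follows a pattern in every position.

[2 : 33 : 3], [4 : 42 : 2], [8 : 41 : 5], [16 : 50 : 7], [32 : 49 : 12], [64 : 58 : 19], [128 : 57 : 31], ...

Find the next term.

First value — ×2 each step: 2, 4, 8, 16, 32, 64, 128 → 256.
Second value goes 33, 42, 41, 50, 49, 58, 57 → 66 (alternating steps +9, −1, +9, −1, …).
Third value goes 3, 2, 5, 7, 12, 19, 31 → 50 (each term is the sum of the two before it).
Combining the parts gives [256 : 66 : 50].

[256 : 66 : 50]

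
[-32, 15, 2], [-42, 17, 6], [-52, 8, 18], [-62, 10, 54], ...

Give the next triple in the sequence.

First coordinate: −10 each step, so -32, -42, -52, -62 → -72.
For the second coordinate, alternating steps +2, −9, +2, −9, …: 15, 17, 8, 10 → 1.
Third coordinate — ×3 each step: 2, 6, 18, 54 → 162.
Putting it together: [-72, 1, 162].

[-72, 1, 162]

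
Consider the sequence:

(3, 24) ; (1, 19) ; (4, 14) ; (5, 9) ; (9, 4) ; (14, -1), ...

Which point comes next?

First value goes 3, 1, 4, 5, 9, 14 → 23 (each term is the sum of the two before it).
Second value goes 24, 19, 14, 9, 4, -1 → -6 (−5 each step).
Putting it together: (23, -6).

(23, -6)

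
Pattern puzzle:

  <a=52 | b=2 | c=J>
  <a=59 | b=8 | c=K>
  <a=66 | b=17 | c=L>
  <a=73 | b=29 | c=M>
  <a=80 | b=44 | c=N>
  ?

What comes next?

<a=87 | b=62 | c=O>

A: +7 each step, so 52, 59, 66, 73, 80 → 87.
B: 2, 8, 17, 29, 44 → 62 (differences are 6, 9, 12, … (increasing by 3 each time)).
C — letters move forward 1 place in the alphabet: J, K, L, M, N → O.
Putting it together: <a=87 | b=62 | c=O>.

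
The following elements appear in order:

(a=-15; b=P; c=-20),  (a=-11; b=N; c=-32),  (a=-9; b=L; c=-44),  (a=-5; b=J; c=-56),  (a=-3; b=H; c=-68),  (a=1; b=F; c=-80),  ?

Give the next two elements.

A: -15, -11, -9, -5, -3, 1 → 3 → 7 (alternating steps +4, +2, +4, +2, …).
B: P, N, L, J, H, F → D → B (letters move back 2 places in the alphabet).
For the c, −12 each step: -20, -32, -44, -56, -68, -80 → -92 → -104.
So the next two elements are (a=3; b=D; c=-92) and (a=7; b=B; c=-104).

(a=3; b=D; c=-92), (a=7; b=B; c=-104)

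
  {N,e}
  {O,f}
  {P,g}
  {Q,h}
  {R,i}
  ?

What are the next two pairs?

{S,j}, {T,k}

For the first letter, letters move forward 1 place in the alphabet: N, O, P, Q, R → S → T.
Second letter: e, f, g, h, i → j → k (letters move forward 1 place in the alphabet).
So the next two pairs are {S,j} and {T,k}.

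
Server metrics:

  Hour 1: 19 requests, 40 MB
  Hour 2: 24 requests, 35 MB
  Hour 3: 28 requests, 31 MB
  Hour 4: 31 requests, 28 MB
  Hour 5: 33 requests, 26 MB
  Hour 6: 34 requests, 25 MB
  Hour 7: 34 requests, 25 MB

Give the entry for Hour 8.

33 requests, 26 MB

For the requests, differences are 5, 4, 3, … (decreasing by 1 each time): 19, 24, 28, 31, 33, 34, 34 → 33.
MB: together with the requests always sums to 59, so 40, 35, 31, 28, 26, 25, 25 → 26.
So the next line is 33 requests, 26 MB.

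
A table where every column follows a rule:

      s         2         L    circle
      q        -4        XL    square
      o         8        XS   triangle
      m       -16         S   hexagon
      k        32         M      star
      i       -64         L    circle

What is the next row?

g  128  XL  square

For the letter, letters move back 2 places in the alphabet: s, q, o, m, k, i → g.
Second component: ×(-2) each step; 2, -4, 8, -16, 32, -64 → 128.
Size: repeats L → XL → XS → S → M, so L, XL, XS, S, M, L → XL.
Shape: repeats circle → square → triangle → hexagon → star; circle, square, triangle, hexagon, star, circle → square.
Putting it together: g  128  XL  square.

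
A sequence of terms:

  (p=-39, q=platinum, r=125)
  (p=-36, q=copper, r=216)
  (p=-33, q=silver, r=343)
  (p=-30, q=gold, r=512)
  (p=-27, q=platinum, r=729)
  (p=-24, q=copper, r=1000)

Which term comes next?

P: +3 each step, so -39, -36, -33, -30, -27, -24 → -21.
Q — repeats platinum → copper → silver → gold: platinum, copper, silver, gold, platinum, copper → silver.
R: 125, 216, 343, 512, 729, 1000 → 1331 (perfect cubes: 5³, 6³, 7³, …).
Combining the parts gives (p=-21, q=silver, r=1331).

(p=-21, q=silver, r=1331)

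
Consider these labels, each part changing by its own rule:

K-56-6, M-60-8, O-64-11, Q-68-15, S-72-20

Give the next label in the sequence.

Letter: letters move forward 2 places in the alphabet; K, M, O, Q, S → U.
Second component: +4 each step; 56, 60, 64, 68, 72 → 76.
Third component: differences are 2, 3, 4, … (increasing by 1 each time); 6, 8, 11, 15, 20 → 26.
So the next label is U-76-26.

U-76-26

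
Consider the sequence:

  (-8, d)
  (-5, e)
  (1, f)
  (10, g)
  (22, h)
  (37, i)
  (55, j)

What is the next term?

(76, k)

First coordinate: differences are 3, 6, 9, … (increasing by 3 each time), so -8, -5, 1, 10, 22, 37, 55 → 76.
Letter: d, e, f, g, h, i, j → k (letters move forward 1 place in the alphabet).
Combining the parts gives (76, k).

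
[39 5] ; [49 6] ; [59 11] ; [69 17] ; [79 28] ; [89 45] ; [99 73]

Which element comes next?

First value goes 39, 49, 59, 69, 79, 89, 99 → 109 (+10 each step).
Second value goes 5, 6, 11, 17, 28, 45, 73 → 118 (each term is the sum of the two before it).
Putting it together: [109 118].

[109 118]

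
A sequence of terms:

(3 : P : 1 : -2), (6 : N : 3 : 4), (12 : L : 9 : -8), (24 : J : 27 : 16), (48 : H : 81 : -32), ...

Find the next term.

First slot — ×2 each step: 3, 6, 12, 24, 48 → 96.
Letter: letters move back 2 places in the alphabet, so P, N, L, J, H → F.
For the third slot, ×3 each step: 1, 3, 9, 27, 81 → 243.
Fourth slot — ×(-2) each step: -2, 4, -8, 16, -32 → 64.
Combining the parts gives (96 : F : 243 : 64).

(96 : F : 243 : 64)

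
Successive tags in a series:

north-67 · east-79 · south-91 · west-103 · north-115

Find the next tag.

Direction — repeats north → east → south → west: north, east, south, west, north → east.
Second component: +12 each step, so 67, 79, 91, 103, 115 → 127.
So the next tag is east-127.

east-127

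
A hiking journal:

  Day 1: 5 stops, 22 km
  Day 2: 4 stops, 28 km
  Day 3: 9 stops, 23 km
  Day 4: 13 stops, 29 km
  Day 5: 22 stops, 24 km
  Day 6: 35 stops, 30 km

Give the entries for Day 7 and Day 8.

Stops goes 5, 4, 9, 13, 22, 35 → 57 → 92 (each term is the sum of the two before it).
Km: alternating steps +6, −5, +6, −5, …, so 22, 28, 23, 29, 24, 30 → 25 → 31.
So the next two records are 57 stops, 25 km and 92 stops, 31 km.

57 stops, 25 km; 92 stops, 31 km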